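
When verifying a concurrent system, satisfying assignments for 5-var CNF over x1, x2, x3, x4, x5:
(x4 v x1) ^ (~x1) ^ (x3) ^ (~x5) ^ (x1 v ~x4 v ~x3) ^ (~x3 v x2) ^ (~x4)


CNF with 7 clauses over 5 vars (32 assignments).
An assignment satisfies CNF iff every clause has >=1 true literal.
Check each row (bits = x1,x2,x3,x4,x5; clause T/F shown):
  row 0 [00000]: clauses=FTFTTTT -> 0
  row 1 [00001]: clauses=FTFFTTT -> 0
  row 2 [00010]: clauses=TTFTTTF -> 0
  row 3 [00011]: clauses=TTFFTTF -> 0
  row 4 [00100]: clauses=FTTTTFT -> 0
  row 5 [00101]: clauses=FTTFTFT -> 0
  row 6 [00110]: clauses=TTTTFFF -> 0
  row 7 [00111]: clauses=TTTFFFF -> 0
  row 8 [01000]: clauses=FTFTTTT -> 0
  row 9 [01001]: clauses=FTFFTTT -> 0
  row 10 [01010]: clauses=TTFTTTF -> 0
  row 11 [01011]: clauses=TTFFTTF -> 0
  row 12 [01100]: clauses=FTTTTTT -> 0
  row 13 [01101]: clauses=FTTFTTT -> 0
  row 14 [01110]: clauses=TTTTFTF -> 0
  row 15 [01111]: clauses=TTTFFTF -> 0
  row 16 [10000]: clauses=TFFTTTT -> 0
  row 17 [10001]: clauses=TFFFTTT -> 0
  row 18 [10010]: clauses=TFFTTTF -> 0
  row 19 [10011]: clauses=TFFFTTF -> 0
  row 20 [10100]: clauses=TFTTTFT -> 0
  row 21 [10101]: clauses=TFTFTFT -> 0
  row 22 [10110]: clauses=TFTTTFF -> 0
  row 23 [10111]: clauses=TFTFTFF -> 0
  row 24 [11000]: clauses=TFFTTTT -> 0
  row 25 [11001]: clauses=TFFFTTT -> 0
  row 26 [11010]: clauses=TFFTTTF -> 0
  row 27 [11011]: clauses=TFFFTTF -> 0
  row 28 [11100]: clauses=TFTTTTT -> 0
  row 29 [11101]: clauses=TFTFTTT -> 0
  row 30 [11110]: clauses=TFTTTTF -> 0
  row 31 [11111]: clauses=TFTFTTF -> 0
Full result column, 8 rows per line (x1,x2 fixed per line; x3,x4,x5 runs 000..111 left to right):
  rows 0-7 [x1,x2=00]: 00000000  (ones: 0)
  rows 8-15 [x1,x2=01]: 00000000  (ones: 0)
  rows 16-23 [x1,x2=10]: 00000000  (ones: 0)
  rows 24-31 [x1,x2=11]: 00000000  (ones: 0)
Satisfying assignments = 0+0+0+0 = 0

0


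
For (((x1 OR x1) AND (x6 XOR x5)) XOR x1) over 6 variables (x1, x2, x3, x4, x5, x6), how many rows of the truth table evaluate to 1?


Formula: (((x1 OR x1) AND (x6 XOR x5)) XOR x1) over 6 vars (64 rows)
Evaluate each row (x1, x2, x3, x4, x5, x6 as bits, MSB first):
  row 0 [000000]: (((0 OR 0) AND (0 XOR 0)) XOR 0) -> 0
  row 1 [000001]: (((0 OR 0) AND (1 XOR 0)) XOR 0) -> 0
  row 2 [000010]: (((0 OR 0) AND (0 XOR 1)) XOR 0) -> 0
  row 3 [000011]: (((0 OR 0) AND (1 XOR 1)) XOR 0) -> 0
  row 4 [000100]: (((0 OR 0) AND (0 XOR 0)) XOR 0) -> 0
  (every remaining row is evaluated the same way; all 64 results are listed next)
Full result column, 8 rows per line (x1,x2,x3 fixed per line; x4,x5,x6 runs 000..111 left to right):
  rows 0-7 [x1,x2,x3=000]: 00000000  (ones: 0)
  rows 8-15 [x1,x2,x3=001]: 00000000  (ones: 0)
  rows 16-23 [x1,x2,x3=010]: 00000000  (ones: 0)
  rows 24-31 [x1,x2,x3=011]: 00000000  (ones: 0)
  rows 32-39 [x1,x2,x3=100]: 10011001  (ones: 4)
  rows 40-47 [x1,x2,x3=101]: 10011001  (ones: 4)
  rows 48-55 [x1,x2,x3=110]: 10011001  (ones: 4)
  rows 56-63 [x1,x2,x3=111]: 10011001  (ones: 4)
Count of 1-rows = 0+0+0+0+4+4+4+4 = 16

16


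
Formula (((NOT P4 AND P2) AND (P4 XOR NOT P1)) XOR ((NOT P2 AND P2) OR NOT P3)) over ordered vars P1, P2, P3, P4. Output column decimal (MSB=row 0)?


Formula: (((NOT P4 AND P2) AND (P4 XOR NOT P1)) XOR ((NOT P2 AND P2) OR NOT P3)) over P1, P2, P3, P4 (16 rows)
Evaluate each row (bits = P1,P2,P3,P4, MSB first):
  row 0 [0000]: (((NOT 0 AND 0) AND (0 XOR NOT 0)) XOR ((NOT 0 AND 0) OR NOT 0)) -> 1
  row 1 [0001]: (((NOT 1 AND 0) AND (1 XOR NOT 0)) XOR ((NOT 0 AND 0) OR NOT 0)) -> 1
  row 2 [0010]: (((NOT 0 AND 0) AND (0 XOR NOT 0)) XOR ((NOT 0 AND 0) OR NOT 1)) -> 0
  row 3 [0011]: (((NOT 1 AND 0) AND (1 XOR NOT 0)) XOR ((NOT 0 AND 0) OR NOT 1)) -> 0
  row 4 [0100]: (((NOT 0 AND 1) AND (0 XOR NOT 0)) XOR ((NOT 1 AND 1) OR NOT 0)) -> 0
  row 5 [0101]: (((NOT 1 AND 1) AND (1 XOR NOT 0)) XOR ((NOT 1 AND 1) OR NOT 0)) -> 1
  row 6 [0110]: (((NOT 0 AND 1) AND (0 XOR NOT 0)) XOR ((NOT 1 AND 1) OR NOT 1)) -> 1
  row 7 [0111]: (((NOT 1 AND 1) AND (1 XOR NOT 0)) XOR ((NOT 1 AND 1) OR NOT 1)) -> 0
  row 8 [1000]: (((NOT 0 AND 0) AND (0 XOR NOT 1)) XOR ((NOT 0 AND 0) OR NOT 0)) -> 1
  row 9 [1001]: (((NOT 1 AND 0) AND (1 XOR NOT 1)) XOR ((NOT 0 AND 0) OR NOT 0)) -> 1
  row 10 [1010]: (((NOT 0 AND 0) AND (0 XOR NOT 1)) XOR ((NOT 0 AND 0) OR NOT 1)) -> 0
  row 11 [1011]: (((NOT 1 AND 0) AND (1 XOR NOT 1)) XOR ((NOT 0 AND 0) OR NOT 1)) -> 0
  row 12 [1100]: (((NOT 0 AND 1) AND (0 XOR NOT 1)) XOR ((NOT 1 AND 1) OR NOT 0)) -> 1
  row 13 [1101]: (((NOT 1 AND 1) AND (1 XOR NOT 1)) XOR ((NOT 1 AND 1) OR NOT 0)) -> 1
  row 14 [1110]: (((NOT 0 AND 1) AND (0 XOR NOT 1)) XOR ((NOT 1 AND 1) OR NOT 1)) -> 0
  row 15 [1111]: (((NOT 1 AND 1) AND (1 XOR NOT 1)) XOR ((NOT 1 AND 1) OR NOT 1)) -> 0
Full result column, 4 rows per line (P1,P2 fixed per line; P3,P4 runs 00..11 left to right):
  rows 0-3 [P1,P2=00]: 1100  = hex C
  rows 4-7 [P1,P2=01]: 0110  = hex 6
  rows 8-11 [P1,P2=10]: 1100  = hex C
  rows 12-15 [P1,P2=11]: 1100  = hex C
Output column (row 0 .. row 15) = 1100011011001100
Output column grouped in 4s = 1100 0110 1100 1100 = 0xC6CC
Convert to decimal digit by digit (value = value*16 + digit):
  C -> 12
  12*16 + 6 = 198
  198*16 + 12 (C) = 3180
  3180*16 + 12 (C) = 50892
Decimal = 50892

50892


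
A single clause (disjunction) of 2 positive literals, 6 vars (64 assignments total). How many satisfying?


Step 1: Total=2^6=64
Step 2: Unsat when all 2 false: 2^4=16
Step 3: Sat=64-16=48

48


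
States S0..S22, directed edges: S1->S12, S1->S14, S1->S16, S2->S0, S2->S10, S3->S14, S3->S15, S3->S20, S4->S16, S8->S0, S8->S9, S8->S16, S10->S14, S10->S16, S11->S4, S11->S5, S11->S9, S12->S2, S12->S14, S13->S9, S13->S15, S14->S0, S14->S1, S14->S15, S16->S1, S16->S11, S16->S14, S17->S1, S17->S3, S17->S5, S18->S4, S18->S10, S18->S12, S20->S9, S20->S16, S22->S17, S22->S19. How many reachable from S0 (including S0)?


BFS from S0:
  layer 0: {S0}
Reachable set: {S0}
Count = 1

1


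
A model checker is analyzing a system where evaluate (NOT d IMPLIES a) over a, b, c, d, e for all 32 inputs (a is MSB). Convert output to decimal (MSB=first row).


Formula: (NOT d IMPLIES a) over a, b, c, d, e (32 rows)
Evaluate each row (bits = a,b,c,d,e, MSB first):
  row 0 [00000]: (NOT 0 IMPLIES 0) -> 0
  row 1 [00001]: (NOT 0 IMPLIES 0) -> 0
  row 2 [00010]: (NOT 1 IMPLIES 0) -> 1
  row 3 [00011]: (NOT 1 IMPLIES 0) -> 1
  row 4 [00100]: (NOT 0 IMPLIES 0) -> 0
  row 5 [00101]: (NOT 0 IMPLIES 0) -> 0
  row 6 [00110]: (NOT 1 IMPLIES 0) -> 1
  row 7 [00111]: (NOT 1 IMPLIES 0) -> 1
  row 8 [01000]: (NOT 0 IMPLIES 0) -> 0
  row 9 [01001]: (NOT 0 IMPLIES 0) -> 0
  row 10 [01010]: (NOT 1 IMPLIES 0) -> 1
  row 11 [01011]: (NOT 1 IMPLIES 0) -> 1
  row 12 [01100]: (NOT 0 IMPLIES 0) -> 0
  row 13 [01101]: (NOT 0 IMPLIES 0) -> 0
  row 14 [01110]: (NOT 1 IMPLIES 0) -> 1
  row 15 [01111]: (NOT 1 IMPLIES 0) -> 1
  row 16 [10000]: (NOT 0 IMPLIES 1) -> 1
  row 17 [10001]: (NOT 0 IMPLIES 1) -> 1
  row 18 [10010]: (NOT 1 IMPLIES 1) -> 1
  row 19 [10011]: (NOT 1 IMPLIES 1) -> 1
  row 20 [10100]: (NOT 0 IMPLIES 1) -> 1
  row 21 [10101]: (NOT 0 IMPLIES 1) -> 1
  row 22 [10110]: (NOT 1 IMPLIES 1) -> 1
  row 23 [10111]: (NOT 1 IMPLIES 1) -> 1
  row 24 [11000]: (NOT 0 IMPLIES 1) -> 1
  row 25 [11001]: (NOT 0 IMPLIES 1) -> 1
  row 26 [11010]: (NOT 1 IMPLIES 1) -> 1
  row 27 [11011]: (NOT 1 IMPLIES 1) -> 1
  row 28 [11100]: (NOT 0 IMPLIES 1) -> 1
  row 29 [11101]: (NOT 0 IMPLIES 1) -> 1
  row 30 [11110]: (NOT 1 IMPLIES 1) -> 1
  row 31 [11111]: (NOT 1 IMPLIES 1) -> 1
Full result column, 4 rows per line (a,b,c fixed per line; d,e runs 00..11 left to right):
  rows 0-3 [a,b,c=000]: 0011  = hex 3
  rows 4-7 [a,b,c=001]: 0011  = hex 3
  rows 8-11 [a,b,c=010]: 0011  = hex 3
  rows 12-15 [a,b,c=011]: 0011  = hex 3
  rows 16-19 [a,b,c=100]: 1111  = hex F
  rows 20-23 [a,b,c=101]: 1111  = hex F
  rows 24-27 [a,b,c=110]: 1111  = hex F
  rows 28-31 [a,b,c=111]: 1111  = hex F
Output column (row 0 .. row 31) = 00110011001100111111111111111111
Output column grouped in 4s = 0011 0011 0011 0011 1111 1111 1111 1111 = 0x3333FFFF
Convert to decimal digit by digit (value = value*16 + digit):
  3 -> 3
  3*16 + 3 = 51
  51*16 + 3 = 819
  819*16 + 3 = 13107
  13107*16 + 15 (F) = 209727
  209727*16 + 15 (F) = 3355647
  3355647*16 + 15 (F) = 53690367
  53690367*16 + 15 (F) = 859045887
Decimal = 859045887

859045887


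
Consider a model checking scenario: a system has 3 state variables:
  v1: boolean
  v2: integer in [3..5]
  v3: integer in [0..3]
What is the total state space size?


State space = product of domain sizes of all variables.
Domain sizes:
  v1 (boolean): 2
  v2 (integer in [3..5]): 3
  v3 (integer in [0..3]): 4
Product = 2 * 3 * 4 = 24

24


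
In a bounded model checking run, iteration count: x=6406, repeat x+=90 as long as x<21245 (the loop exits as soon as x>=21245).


Step 1: x goes from 6406 toward 21245 by 90; the body runs while x<21245, so iterations = ceil((bound-start)/step)
Step 2: Distance=14839
Step 3: ceil(14839/90)=165

165


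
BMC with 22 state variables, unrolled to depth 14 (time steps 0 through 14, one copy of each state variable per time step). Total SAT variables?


BMC unrolls to depth k, creating one copy of each state var for steps 0..k.
Step count = 14 + 1 = 15 (steps 0 through 14)
Vars per step = 22
Total = 22 * 15 = 330

330


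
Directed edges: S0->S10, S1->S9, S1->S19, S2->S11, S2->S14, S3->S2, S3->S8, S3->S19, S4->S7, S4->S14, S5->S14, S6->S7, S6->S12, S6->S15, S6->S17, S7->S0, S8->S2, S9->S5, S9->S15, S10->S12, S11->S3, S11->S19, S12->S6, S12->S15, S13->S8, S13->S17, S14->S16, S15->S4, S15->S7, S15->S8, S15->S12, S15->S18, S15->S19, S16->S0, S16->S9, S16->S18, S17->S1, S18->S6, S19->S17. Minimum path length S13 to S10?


BFS layer-by-layer from S13:
  dist 0: {S13}
  dist 1: {S8, S17}
  dist 2: {S1, S2}
  dist 3: {S9, S11, S14, S19}
  dist 4: {S3, S5, S15, S16}
  dist 5: {S0, S4, S7, S12, S18}
  dist 6: {S6, S10}
  -> S10 reached at distance 6
Shortest path length = 6

6


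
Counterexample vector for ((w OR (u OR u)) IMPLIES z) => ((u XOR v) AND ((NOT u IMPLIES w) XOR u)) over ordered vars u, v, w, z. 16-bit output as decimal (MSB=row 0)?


F1 = ((w OR (u OR u)) IMPLIES z)
F2 = ((u XOR v) AND ((NOT u IMPLIES w) XOR u))
Counterexample to F1=>F2 is where F1=1 and F2=0.
Evaluate each row (bits = u,v,w,z, MSB first):
  row 0 [0000]: F1=1 F2=0 -> F1&~F2 -> 1
  row 1 [0001]: F1=1 F2=0 -> F1&~F2 -> 1
  row 2 [0010]: F1=0 F2=0 -> F1&~F2 -> 0
  row 3 [0011]: F1=1 F2=0 -> F1&~F2 -> 1
  row 4 [0100]: F1=1 F2=0 -> F1&~F2 -> 1
  row 5 [0101]: F1=1 F2=0 -> F1&~F2 -> 1
  row 6 [0110]: F1=0 F2=1 -> F1&~F2 -> 0
  row 7 [0111]: F1=1 F2=1 -> F1&~F2 -> 0
  row 8 [1000]: F1=0 F2=0 -> F1&~F2 -> 0
  row 9 [1001]: F1=1 F2=0 -> F1&~F2 -> 1
  row 10 [1010]: F1=0 F2=0 -> F1&~F2 -> 0
  row 11 [1011]: F1=1 F2=0 -> F1&~F2 -> 1
  row 12 [1100]: F1=0 F2=0 -> F1&~F2 -> 0
  row 13 [1101]: F1=1 F2=0 -> F1&~F2 -> 1
  row 14 [1110]: F1=0 F2=0 -> F1&~F2 -> 0
  row 15 [1111]: F1=1 F2=0 -> F1&~F2 -> 1
Full result column, 4 rows per line (u,v fixed per line; w,z runs 00..11 left to right):
  rows 0-3 [u,v=00]: 1101  = hex D
  rows 4-7 [u,v=01]: 1100  = hex C
  rows 8-11 [u,v=10]: 0101  = hex 5
  rows 12-15 [u,v=11]: 0101  = hex 5
Counterexample vector (row 0 .. row 15) = 1101110001010101
Output column grouped in 4s = 1101 1100 0101 0101 = 0xDC55
Convert to decimal digit by digit (value = value*16 + digit):
  D -> 13
  13*16 + 12 (C) = 220
  220*16 + 5 = 3525
  3525*16 + 5 = 56405
Decimal = 56405

56405


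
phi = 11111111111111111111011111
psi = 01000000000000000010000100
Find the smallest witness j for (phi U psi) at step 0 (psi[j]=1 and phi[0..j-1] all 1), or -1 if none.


(phi U psi) at 0: need smallest j with psi[j]=1 and phi[i]=1 for all i in [0,j).
Scan from step 0:
  step 0: phi=1, psi=0 -> continue
  step 1: psi=1 and phi held for [0,1) -> witness found
Witness step = 1

1


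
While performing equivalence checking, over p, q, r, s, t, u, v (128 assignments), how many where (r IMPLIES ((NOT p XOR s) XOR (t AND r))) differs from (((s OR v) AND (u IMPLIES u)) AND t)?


F1 = (r IMPLIES ((NOT p XOR s) XOR (t AND r)))
F2 = (((s OR v) AND (u IMPLIES u)) AND t)
Evaluate both on each of 128 rows (bits = p,q,r,s,t,u,v):
  row 0 [0000000]: F1=1 F2=0 (differ) -> 1
  row 1 [0000001]: F1=1 F2=0 (differ) -> 1
  row 2 [0000010]: F1=1 F2=0 (differ) -> 1
  row 3 [0000011]: F1=1 F2=0 (differ) -> 1
  row 4 [0000100]: F1=1 F2=0 (differ) -> 1
  (every remaining row is evaluated the same way; all 128 results are listed next)
Full result column, 8 rows per line (p,q,r,s fixed per line; t,u,v runs 000..111 left to right):
  rows 0-7 [p,q,r,s=0000]: 11111010  (ones: 6)
  rows 8-15 [p,q,r,s=0001]: 11110000  (ones: 4)
  rows 16-23 [p,q,r,s=0010]: 11110101  (ones: 6)
  rows 24-31 [p,q,r,s=0011]: 00000000  (ones: 0)
  rows 32-39 [p,q,r,s=0100]: 11111010  (ones: 6)
  rows 40-47 [p,q,r,s=0101]: 11110000  (ones: 4)
  rows 48-55 [p,q,r,s=0110]: 11110101  (ones: 6)
  rows 56-63 [p,q,r,s=0111]: 00000000  (ones: 0)
  rows 64-71 [p,q,r,s=1000]: 11111010  (ones: 6)
  rows 72-79 [p,q,r,s=1001]: 11110000  (ones: 4)
  rows 80-87 [p,q,r,s=1010]: 00001010  (ones: 2)
  rows 88-95 [p,q,r,s=1011]: 11111111  (ones: 8)
  rows 96-103 [p,q,r,s=1100]: 11111010  (ones: 6)
  rows 104-111 [p,q,r,s=1101]: 11110000  (ones: 4)
  rows 112-119 [p,q,r,s=1110]: 00001010  (ones: 2)
  rows 120-127 [p,q,r,s=1111]: 11111111  (ones: 8)
Disagreements = 6+4+6+0+6+4+6+0+6+4+2+8+6+4+2+8 = 72

72


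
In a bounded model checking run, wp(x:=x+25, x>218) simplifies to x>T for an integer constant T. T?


Formula: wp(x:=E, P) = P[E/x] (substitute E for x in postcondition)
Step 1: Postcondition: x>218
Step 2: Substitute x+25 for x: x+25>218
Step 3: Solve for x: x > 218-25 = 193

193


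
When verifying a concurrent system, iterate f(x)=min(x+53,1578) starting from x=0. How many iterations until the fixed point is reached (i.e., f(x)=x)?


Step 1: x=0, cap=1578, increment=53
Step 2: x grows by 53 each step until capped at 1578; fixed point is x=1578
Step 3: iterations = ceil(1578/53) = 30

30


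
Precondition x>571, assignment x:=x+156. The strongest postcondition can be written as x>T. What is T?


Formula: sp(P, x:=E) = exists old_x. (x = E[old_x/x]) AND P[old_x/x] (old_x is the value of x before the assignment; eliminate old_x by solving x = E[old_x/x] for old_x)
Step 1: Precondition P: x>571, i.e. old_x > 571
Step 2: Assignment gives x = old_x + 156, so old_x = x - 156
Step 3: Substitute into P: x - 156 > 571
Step 4: Simplify: x > 571+156 = 727

727


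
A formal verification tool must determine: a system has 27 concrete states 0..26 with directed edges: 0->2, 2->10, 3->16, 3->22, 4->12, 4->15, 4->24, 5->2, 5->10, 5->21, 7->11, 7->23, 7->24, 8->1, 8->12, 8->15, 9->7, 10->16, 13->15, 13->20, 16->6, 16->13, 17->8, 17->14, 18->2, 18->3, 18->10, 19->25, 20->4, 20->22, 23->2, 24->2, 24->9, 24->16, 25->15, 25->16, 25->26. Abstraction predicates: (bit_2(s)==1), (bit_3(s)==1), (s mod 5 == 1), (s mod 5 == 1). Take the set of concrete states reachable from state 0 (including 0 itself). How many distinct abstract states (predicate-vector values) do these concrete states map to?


BFS from 0:
Concrete reachable: {0, 2, 4, 6, 7, 9, 10, 11, 12, 13, 15, 16, 20, 22, 23, 24}
Abstract via predicates (bit_2(s)==1), (bit_3(s)==1), (s mod 5 == 1), (s mod 5 == 1):
  (0,0,0,0) <- {0, 2}
  (0,0,1,1) <- {16}
  (0,1,0,0) <- {9, 10, 24}
  (0,1,1,1) <- {11}
  (1,0,0,0) <- {4, 7, 20, 22, 23}
  (1,0,1,1) <- {6}
  (1,1,0,0) <- {12, 13, 15}
Distinct abstract states = 7

7


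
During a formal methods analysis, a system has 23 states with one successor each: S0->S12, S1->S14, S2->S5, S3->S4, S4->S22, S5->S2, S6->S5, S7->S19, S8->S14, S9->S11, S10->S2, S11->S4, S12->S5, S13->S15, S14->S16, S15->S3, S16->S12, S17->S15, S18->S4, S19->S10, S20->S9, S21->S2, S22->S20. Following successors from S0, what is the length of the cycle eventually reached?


Trace from S0 until a state repeats:
  S0 -> S12 -> S5 -> S2 -> S5
S5 first seen at step 2, revisited at step 4.
Cycle length = 4 - 2 = 2

2


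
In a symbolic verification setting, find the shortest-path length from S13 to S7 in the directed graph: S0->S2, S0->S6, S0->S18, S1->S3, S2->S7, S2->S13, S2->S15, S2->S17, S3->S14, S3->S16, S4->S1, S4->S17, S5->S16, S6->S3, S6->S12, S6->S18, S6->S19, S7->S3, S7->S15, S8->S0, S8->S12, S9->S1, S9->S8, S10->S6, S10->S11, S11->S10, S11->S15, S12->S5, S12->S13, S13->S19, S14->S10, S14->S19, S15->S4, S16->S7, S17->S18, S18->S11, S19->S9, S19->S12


BFS layer-by-layer from S13:
  dist 0: {S13}
  dist 1: {S19}
  dist 2: {S9, S12}
  dist 3: {S1, S5, S8}
  dist 4: {S0, S3, S16}
  dist 5: {S2, S6, S7, S14, S18}
  -> S7 reached at distance 5
Shortest path length = 5

5


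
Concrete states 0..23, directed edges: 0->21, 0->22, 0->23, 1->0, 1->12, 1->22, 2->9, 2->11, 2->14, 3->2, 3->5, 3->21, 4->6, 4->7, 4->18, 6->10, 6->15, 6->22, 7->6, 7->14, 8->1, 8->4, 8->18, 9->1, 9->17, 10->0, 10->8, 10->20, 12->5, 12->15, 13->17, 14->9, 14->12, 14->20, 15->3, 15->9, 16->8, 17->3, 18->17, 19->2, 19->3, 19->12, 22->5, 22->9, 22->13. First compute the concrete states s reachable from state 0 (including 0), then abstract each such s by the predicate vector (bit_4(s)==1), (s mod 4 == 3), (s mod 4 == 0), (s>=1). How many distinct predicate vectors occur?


BFS from 0:
Concrete reachable: {0, 1, 2, 3, 5, 9, 11, 12, 13, 14, 15, 17, 20, 21, 22, 23}
Abstract via predicates (bit_4(s)==1), (s mod 4 == 3), (s mod 4 == 0), (s>=1):
  (0,0,0,1) <- {1, 2, 5, 9, 13, 14}
  (0,0,1,0) <- {0}
  (0,0,1,1) <- {12}
  (0,1,0,1) <- {3, 11, 15}
  (1,0,0,1) <- {17, 21, 22}
  (1,0,1,1) <- {20}
  (1,1,0,1) <- {23}
Distinct abstract states = 7

7


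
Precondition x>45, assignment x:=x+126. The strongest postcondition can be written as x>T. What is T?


Formula: sp(P, x:=E) = exists old_x. (x = E[old_x/x]) AND P[old_x/x] (old_x is the value of x before the assignment; eliminate old_x by solving x = E[old_x/x] for old_x)
Step 1: Precondition P: x>45, i.e. old_x > 45
Step 2: Assignment gives x = old_x + 126, so old_x = x - 126
Step 3: Substitute into P: x - 126 > 45
Step 4: Simplify: x > 45+126 = 171

171


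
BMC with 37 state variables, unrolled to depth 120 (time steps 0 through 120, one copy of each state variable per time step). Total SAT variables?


BMC unrolls to depth k, creating one copy of each state var for steps 0..k.
Step count = 120 + 1 = 121 (steps 0 through 120)
Vars per step = 37
Total = 37 * 121 = 4477

4477


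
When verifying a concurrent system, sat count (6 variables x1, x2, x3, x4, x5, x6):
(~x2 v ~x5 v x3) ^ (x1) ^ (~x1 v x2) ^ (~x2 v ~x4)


CNF with 4 clauses over 6 vars (64 assignments).
An assignment satisfies CNF iff every clause has >=1 true literal.
Check each row (bits = x1,x2,x3,x4,x5,x6; clause T/F shown):
  row 0 [000000]: clauses=TFTT -> 0
  row 1 [000001]: clauses=TFTT -> 0
  row 2 [000010]: clauses=TFTT -> 0
  row 3 [000011]: clauses=TFTT -> 0
  row 4 [000100]: clauses=TFTT -> 0
  (every remaining row is evaluated the same way; all 64 results are listed next)
Full result column, 8 rows per line (x1,x2,x3 fixed per line; x4,x5,x6 runs 000..111 left to right):
  rows 0-7 [x1,x2,x3=000]: 00000000  (ones: 0)
  rows 8-15 [x1,x2,x3=001]: 00000000  (ones: 0)
  rows 16-23 [x1,x2,x3=010]: 00000000  (ones: 0)
  rows 24-31 [x1,x2,x3=011]: 00000000  (ones: 0)
  rows 32-39 [x1,x2,x3=100]: 00000000  (ones: 0)
  rows 40-47 [x1,x2,x3=101]: 00000000  (ones: 0)
  rows 48-55 [x1,x2,x3=110]: 11000000  (ones: 2)
  rows 56-63 [x1,x2,x3=111]: 11110000  (ones: 4)
Satisfying assignments = 0+0+0+0+0+0+2+4 = 6

6


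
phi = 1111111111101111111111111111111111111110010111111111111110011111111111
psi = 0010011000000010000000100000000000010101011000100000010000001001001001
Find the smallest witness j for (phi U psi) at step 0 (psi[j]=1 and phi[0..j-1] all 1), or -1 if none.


(phi U psi) at 0: need smallest j with psi[j]=1 and phi[i]=1 for all i in [0,j).
Scan from step 0:
  step 0: phi=1, psi=0 -> continue
  step 1: phi=1, psi=0 -> continue
  step 2: psi=1 and phi held for [0,2) -> witness found
Witness step = 2

2


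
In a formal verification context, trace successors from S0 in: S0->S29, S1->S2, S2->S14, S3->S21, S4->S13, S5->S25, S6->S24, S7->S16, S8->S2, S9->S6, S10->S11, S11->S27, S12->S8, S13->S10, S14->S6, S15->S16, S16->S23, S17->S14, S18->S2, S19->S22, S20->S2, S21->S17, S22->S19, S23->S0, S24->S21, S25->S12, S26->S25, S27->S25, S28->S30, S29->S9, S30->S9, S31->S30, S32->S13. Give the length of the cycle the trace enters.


Trace from S0 until a state repeats:
  S0 -> S29 -> S9 -> S6 -> S24 -> S21 -> S17 -> S14 -> S6
S6 first seen at step 3, revisited at step 8.
Cycle length = 8 - 3 = 5

5


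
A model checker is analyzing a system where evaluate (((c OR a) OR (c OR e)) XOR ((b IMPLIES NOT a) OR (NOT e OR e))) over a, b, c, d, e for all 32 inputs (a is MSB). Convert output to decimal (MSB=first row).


Formula: (((c OR a) OR (c OR e)) XOR ((b IMPLIES NOT a) OR (NOT e OR e))) over a, b, c, d, e (32 rows)
Evaluate each row (bits = a,b,c,d,e, MSB first):
  row 0 [00000]: (((0 OR 0) OR (0 OR 0)) XOR ((0 IMPLIES NOT 0) OR (NOT 0 OR 0))) -> 1
  row 1 [00001]: (((0 OR 0) OR (0 OR 1)) XOR ((0 IMPLIES NOT 0) OR (NOT 1 OR 1))) -> 0
  row 2 [00010]: (((0 OR 0) OR (0 OR 0)) XOR ((0 IMPLIES NOT 0) OR (NOT 0 OR 0))) -> 1
  row 3 [00011]: (((0 OR 0) OR (0 OR 1)) XOR ((0 IMPLIES NOT 0) OR (NOT 1 OR 1))) -> 0
  row 4 [00100]: (((1 OR 0) OR (1 OR 0)) XOR ((0 IMPLIES NOT 0) OR (NOT 0 OR 0))) -> 0
  row 5 [00101]: (((1 OR 0) OR (1 OR 1)) XOR ((0 IMPLIES NOT 0) OR (NOT 1 OR 1))) -> 0
  row 6 [00110]: (((1 OR 0) OR (1 OR 0)) XOR ((0 IMPLIES NOT 0) OR (NOT 0 OR 0))) -> 0
  row 7 [00111]: (((1 OR 0) OR (1 OR 1)) XOR ((0 IMPLIES NOT 0) OR (NOT 1 OR 1))) -> 0
  row 8 [01000]: (((0 OR 0) OR (0 OR 0)) XOR ((1 IMPLIES NOT 0) OR (NOT 0 OR 0))) -> 1
  row 9 [01001]: (((0 OR 0) OR (0 OR 1)) XOR ((1 IMPLIES NOT 0) OR (NOT 1 OR 1))) -> 0
  row 10 [01010]: (((0 OR 0) OR (0 OR 0)) XOR ((1 IMPLIES NOT 0) OR (NOT 0 OR 0))) -> 1
  row 11 [01011]: (((0 OR 0) OR (0 OR 1)) XOR ((1 IMPLIES NOT 0) OR (NOT 1 OR 1))) -> 0
  row 12 [01100]: (((1 OR 0) OR (1 OR 0)) XOR ((1 IMPLIES NOT 0) OR (NOT 0 OR 0))) -> 0
  row 13 [01101]: (((1 OR 0) OR (1 OR 1)) XOR ((1 IMPLIES NOT 0) OR (NOT 1 OR 1))) -> 0
  row 14 [01110]: (((1 OR 0) OR (1 OR 0)) XOR ((1 IMPLIES NOT 0) OR (NOT 0 OR 0))) -> 0
  row 15 [01111]: (((1 OR 0) OR (1 OR 1)) XOR ((1 IMPLIES NOT 0) OR (NOT 1 OR 1))) -> 0
  row 16 [10000]: (((0 OR 1) OR (0 OR 0)) XOR ((0 IMPLIES NOT 1) OR (NOT 0 OR 0))) -> 0
  row 17 [10001]: (((0 OR 1) OR (0 OR 1)) XOR ((0 IMPLIES NOT 1) OR (NOT 1 OR 1))) -> 0
  row 18 [10010]: (((0 OR 1) OR (0 OR 0)) XOR ((0 IMPLIES NOT 1) OR (NOT 0 OR 0))) -> 0
  row 19 [10011]: (((0 OR 1) OR (0 OR 1)) XOR ((0 IMPLIES NOT 1) OR (NOT 1 OR 1))) -> 0
  row 20 [10100]: (((1 OR 1) OR (1 OR 0)) XOR ((0 IMPLIES NOT 1) OR (NOT 0 OR 0))) -> 0
  row 21 [10101]: (((1 OR 1) OR (1 OR 1)) XOR ((0 IMPLIES NOT 1) OR (NOT 1 OR 1))) -> 0
  row 22 [10110]: (((1 OR 1) OR (1 OR 0)) XOR ((0 IMPLIES NOT 1) OR (NOT 0 OR 0))) -> 0
  row 23 [10111]: (((1 OR 1) OR (1 OR 1)) XOR ((0 IMPLIES NOT 1) OR (NOT 1 OR 1))) -> 0
  row 24 [11000]: (((0 OR 1) OR (0 OR 0)) XOR ((1 IMPLIES NOT 1) OR (NOT 0 OR 0))) -> 0
  row 25 [11001]: (((0 OR 1) OR (0 OR 1)) XOR ((1 IMPLIES NOT 1) OR (NOT 1 OR 1))) -> 0
  row 26 [11010]: (((0 OR 1) OR (0 OR 0)) XOR ((1 IMPLIES NOT 1) OR (NOT 0 OR 0))) -> 0
  row 27 [11011]: (((0 OR 1) OR (0 OR 1)) XOR ((1 IMPLIES NOT 1) OR (NOT 1 OR 1))) -> 0
  row 28 [11100]: (((1 OR 1) OR (1 OR 0)) XOR ((1 IMPLIES NOT 1) OR (NOT 0 OR 0))) -> 0
  row 29 [11101]: (((1 OR 1) OR (1 OR 1)) XOR ((1 IMPLIES NOT 1) OR (NOT 1 OR 1))) -> 0
  row 30 [11110]: (((1 OR 1) OR (1 OR 0)) XOR ((1 IMPLIES NOT 1) OR (NOT 0 OR 0))) -> 0
  row 31 [11111]: (((1 OR 1) OR (1 OR 1)) XOR ((1 IMPLIES NOT 1) OR (NOT 1 OR 1))) -> 0
Full result column, 4 rows per line (a,b,c fixed per line; d,e runs 00..11 left to right):
  rows 0-3 [a,b,c=000]: 1010  = hex A
  rows 4-7 [a,b,c=001]: 0000  = hex 0
  rows 8-11 [a,b,c=010]: 1010  = hex A
  rows 12-15 [a,b,c=011]: 0000  = hex 0
  rows 16-19 [a,b,c=100]: 0000  = hex 0
  rows 20-23 [a,b,c=101]: 0000  = hex 0
  rows 24-27 [a,b,c=110]: 0000  = hex 0
  rows 28-31 [a,b,c=111]: 0000  = hex 0
Output column (row 0 .. row 31) = 10100000101000000000000000000000
Output column grouped in 4s = 1010 0000 1010 0000 0000 0000 0000 0000 = 0xA0A00000
Convert to decimal digit by digit (value = value*16 + digit):
  A -> 10
  10*16 + 0 = 160
  160*16 + 10 (A) = 2570
  2570*16 + 0 = 41120
  41120*16 + 0 = 657920
  657920*16 + 0 = 10526720
  10526720*16 + 0 = 168427520
  168427520*16 + 0 = 2694840320
Decimal = 2694840320

2694840320


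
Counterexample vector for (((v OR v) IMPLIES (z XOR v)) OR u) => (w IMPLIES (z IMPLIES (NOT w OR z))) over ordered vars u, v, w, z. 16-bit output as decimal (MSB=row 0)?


F1 = (((v OR v) IMPLIES (z XOR v)) OR u)
F2 = (w IMPLIES (z IMPLIES (NOT w OR z)))
Counterexample to F1=>F2 is where F1=1 and F2=0.
Evaluate each row (bits = u,v,w,z, MSB first):
  row 0 [0000]: F1=1 F2=1 -> F1&~F2 -> 0
  row 1 [0001]: F1=1 F2=1 -> F1&~F2 -> 0
  row 2 [0010]: F1=1 F2=1 -> F1&~F2 -> 0
  row 3 [0011]: F1=1 F2=1 -> F1&~F2 -> 0
  row 4 [0100]: F1=1 F2=1 -> F1&~F2 -> 0
  row 5 [0101]: F1=0 F2=1 -> F1&~F2 -> 0
  row 6 [0110]: F1=1 F2=1 -> F1&~F2 -> 0
  row 7 [0111]: F1=0 F2=1 -> F1&~F2 -> 0
  row 8 [1000]: F1=1 F2=1 -> F1&~F2 -> 0
  row 9 [1001]: F1=1 F2=1 -> F1&~F2 -> 0
  row 10 [1010]: F1=1 F2=1 -> F1&~F2 -> 0
  row 11 [1011]: F1=1 F2=1 -> F1&~F2 -> 0
  row 12 [1100]: F1=1 F2=1 -> F1&~F2 -> 0
  row 13 [1101]: F1=1 F2=1 -> F1&~F2 -> 0
  row 14 [1110]: F1=1 F2=1 -> F1&~F2 -> 0
  row 15 [1111]: F1=1 F2=1 -> F1&~F2 -> 0
Full result column, 4 rows per line (u,v fixed per line; w,z runs 00..11 left to right):
  rows 0-3 [u,v=00]: 0000  = hex 0
  rows 4-7 [u,v=01]: 0000  = hex 0
  rows 8-11 [u,v=10]: 0000  = hex 0
  rows 12-15 [u,v=11]: 0000  = hex 0
Counterexample vector (row 0 .. row 15) = 0000000000000000
Output column grouped in 4s = 0000 0000 0000 0000 = 0x0000
Convert to decimal digit by digit (value = value*16 + digit):
  0 -> 0
  0*16 + 0 = 0
  0*16 + 0 = 0
  0*16 + 0 = 0
Decimal = 0

0


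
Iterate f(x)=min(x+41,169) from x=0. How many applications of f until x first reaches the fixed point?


Step 1: x=0, cap=169, increment=41
Step 2: x grows by 41 each step until capped at 169; fixed point is x=169
Step 3: iterations = ceil(169/41) = 5

5


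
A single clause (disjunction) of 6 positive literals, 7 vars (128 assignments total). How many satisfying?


Step 1: Total=2^7=128
Step 2: Unsat when all 6 false: 2^1=2
Step 3: Sat=128-2=126

126


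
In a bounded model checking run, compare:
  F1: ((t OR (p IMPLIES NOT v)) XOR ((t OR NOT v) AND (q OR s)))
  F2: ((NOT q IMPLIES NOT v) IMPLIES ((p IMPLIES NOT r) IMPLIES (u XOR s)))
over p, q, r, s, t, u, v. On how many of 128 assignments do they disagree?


F1 = ((t OR (p IMPLIES NOT v)) XOR ((t OR NOT v) AND (q OR s)))
F2 = ((NOT q IMPLIES NOT v) IMPLIES ((p IMPLIES NOT r) IMPLIES (u XOR s)))
Evaluate both on each of 128 rows (bits = p,q,r,s,t,u,v):
  row 0 [0000000]: F1=1 F2=0 (differ) -> 1
  row 1 [0000001]: F1=1 F2=1 -> 0
  row 2 [0000010]: F1=1 F2=1 -> 0
  row 3 [0000011]: F1=1 F2=1 -> 0
  row 4 [0000100]: F1=1 F2=0 (differ) -> 1
  (every remaining row is evaluated the same way; all 128 results are listed next)
Full result column, 8 rows per line (p,q,r,s fixed per line; t,u,v runs 000..111 left to right):
  rows 0-7 [p,q,r,s=0000]: 10001000  (ones: 2)
  rows 8-15 [p,q,r,s=0001]: 10001101  (ones: 4)
  rows 16-23 [p,q,r,s=0010]: 10001000  (ones: 2)
  rows 24-31 [p,q,r,s=0011]: 10001101  (ones: 4)
  rows 32-39 [p,q,r,s=0100]: 01100011  (ones: 4)
  rows 40-47 [p,q,r,s=0101]: 10011100  (ones: 4)
  rows 48-55 [p,q,r,s=0110]: 01100011  (ones: 4)
  rows 56-63 [p,q,r,s=0111]: 10011100  (ones: 4)
  rows 64-71 [p,q,r,s=1000]: 11011000  (ones: 4)
  rows 72-79 [p,q,r,s=1001]: 11011101  (ones: 6)
  rows 80-87 [p,q,r,s=1010]: 01010000  (ones: 2)
  rows 88-95 [p,q,r,s=1011]: 11111111  (ones: 8)
  rows 96-103 [p,q,r,s=1100]: 00110011  (ones: 4)
  rows 104-111 [p,q,r,s=1101]: 11001100  (ones: 4)
  rows 112-119 [p,q,r,s=1110]: 11111111  (ones: 8)
  rows 120-127 [p,q,r,s=1111]: 11111111  (ones: 8)
Disagreements = 2+4+2+4+4+4+4+4+4+6+2+8+4+4+8+8 = 72

72


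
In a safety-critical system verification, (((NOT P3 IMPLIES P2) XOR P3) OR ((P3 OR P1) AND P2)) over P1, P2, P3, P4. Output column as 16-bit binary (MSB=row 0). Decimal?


Formula: (((NOT P3 IMPLIES P2) XOR P3) OR ((P3 OR P1) AND P2)) over P1, P2, P3, P4 (16 rows)
Evaluate each row (bits = P1,P2,P3,P4, MSB first):
  row 0 [0000]: (((NOT 0 IMPLIES 0) XOR 0) OR ((0 OR 0) AND 0)) -> 0
  row 1 [0001]: (((NOT 0 IMPLIES 0) XOR 0) OR ((0 OR 0) AND 0)) -> 0
  row 2 [0010]: (((NOT 1 IMPLIES 0) XOR 1) OR ((1 OR 0) AND 0)) -> 0
  row 3 [0011]: (((NOT 1 IMPLIES 0) XOR 1) OR ((1 OR 0) AND 0)) -> 0
  row 4 [0100]: (((NOT 0 IMPLIES 1) XOR 0) OR ((0 OR 0) AND 1)) -> 1
  row 5 [0101]: (((NOT 0 IMPLIES 1) XOR 0) OR ((0 OR 0) AND 1)) -> 1
  row 6 [0110]: (((NOT 1 IMPLIES 1) XOR 1) OR ((1 OR 0) AND 1)) -> 1
  row 7 [0111]: (((NOT 1 IMPLIES 1) XOR 1) OR ((1 OR 0) AND 1)) -> 1
  row 8 [1000]: (((NOT 0 IMPLIES 0) XOR 0) OR ((0 OR 1) AND 0)) -> 0
  row 9 [1001]: (((NOT 0 IMPLIES 0) XOR 0) OR ((0 OR 1) AND 0)) -> 0
  row 10 [1010]: (((NOT 1 IMPLIES 0) XOR 1) OR ((1 OR 1) AND 0)) -> 0
  row 11 [1011]: (((NOT 1 IMPLIES 0) XOR 1) OR ((1 OR 1) AND 0)) -> 0
  row 12 [1100]: (((NOT 0 IMPLIES 1) XOR 0) OR ((0 OR 1) AND 1)) -> 1
  row 13 [1101]: (((NOT 0 IMPLIES 1) XOR 0) OR ((0 OR 1) AND 1)) -> 1
  row 14 [1110]: (((NOT 1 IMPLIES 1) XOR 1) OR ((1 OR 1) AND 1)) -> 1
  row 15 [1111]: (((NOT 1 IMPLIES 1) XOR 1) OR ((1 OR 1) AND 1)) -> 1
Full result column, 4 rows per line (P1,P2 fixed per line; P3,P4 runs 00..11 left to right):
  rows 0-3 [P1,P2=00]: 0000  = hex 0
  rows 4-7 [P1,P2=01]: 1111  = hex F
  rows 8-11 [P1,P2=10]: 0000  = hex 0
  rows 12-15 [P1,P2=11]: 1111  = hex F
Output column (row 0 .. row 15) = 0000111100001111
Output column grouped in 4s = 0000 1111 0000 1111 = 0x0F0F
Convert to decimal digit by digit (value = value*16 + digit):
  0 -> 0
  0*16 + 15 (F) = 15
  15*16 + 0 = 240
  240*16 + 15 (F) = 3855
Decimal = 3855

3855


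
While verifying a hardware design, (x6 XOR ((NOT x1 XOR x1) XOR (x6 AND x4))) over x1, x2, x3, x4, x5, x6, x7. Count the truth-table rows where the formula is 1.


Formula: (x6 XOR ((NOT x1 XOR x1) XOR (x6 AND x4))) over 7 vars (128 rows)
Evaluate each row (x1, x2, x3, x4, x5, x6, x7 as bits, MSB first):
  row 0 [0000000]: (0 XOR ((NOT 0 XOR 0) XOR (0 AND 0))) -> 1
  row 1 [0000001]: (0 XOR ((NOT 0 XOR 0) XOR (0 AND 0))) -> 1
  row 2 [0000010]: (1 XOR ((NOT 0 XOR 0) XOR (1 AND 0))) -> 0
  row 3 [0000011]: (1 XOR ((NOT 0 XOR 0) XOR (1 AND 0))) -> 0
  row 4 [0000100]: (0 XOR ((NOT 0 XOR 0) XOR (0 AND 0))) -> 1
  (every remaining row is evaluated the same way; all 128 results are listed next)
Full result column, 8 rows per line (x1,x2,x3,x4 fixed per line; x5,x6,x7 runs 000..111 left to right):
  rows 0-7 [x1,x2,x3,x4=0000]: 11001100  (ones: 4)
  rows 8-15 [x1,x2,x3,x4=0001]: 11111111  (ones: 8)
  rows 16-23 [x1,x2,x3,x4=0010]: 11001100  (ones: 4)
  rows 24-31 [x1,x2,x3,x4=0011]: 11111111  (ones: 8)
  rows 32-39 [x1,x2,x3,x4=0100]: 11001100  (ones: 4)
  rows 40-47 [x1,x2,x3,x4=0101]: 11111111  (ones: 8)
  rows 48-55 [x1,x2,x3,x4=0110]: 11001100  (ones: 4)
  rows 56-63 [x1,x2,x3,x4=0111]: 11111111  (ones: 8)
  rows 64-71 [x1,x2,x3,x4=1000]: 11001100  (ones: 4)
  rows 72-79 [x1,x2,x3,x4=1001]: 11111111  (ones: 8)
  rows 80-87 [x1,x2,x3,x4=1010]: 11001100  (ones: 4)
  rows 88-95 [x1,x2,x3,x4=1011]: 11111111  (ones: 8)
  rows 96-103 [x1,x2,x3,x4=1100]: 11001100  (ones: 4)
  rows 104-111 [x1,x2,x3,x4=1101]: 11111111  (ones: 8)
  rows 112-119 [x1,x2,x3,x4=1110]: 11001100  (ones: 4)
  rows 120-127 [x1,x2,x3,x4=1111]: 11111111  (ones: 8)
Count of 1-rows = 4+8+4+8+4+8+4+8+4+8+4+8+4+8+4+8 = 96

96


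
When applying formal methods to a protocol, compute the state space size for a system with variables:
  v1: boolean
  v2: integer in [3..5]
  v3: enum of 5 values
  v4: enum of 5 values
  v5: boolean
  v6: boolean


State space = product of domain sizes of all variables.
Domain sizes:
  v1 (boolean): 2
  v2 (integer in [3..5]): 3
  v3 (enum of 5 values): 5
  v4 (enum of 5 values): 5
  v5 (boolean): 2
  v6 (boolean): 2
Product = 2 * 3 * 5 * 5 * 2 * 2 = 600

600


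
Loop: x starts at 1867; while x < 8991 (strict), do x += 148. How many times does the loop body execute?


Step 1: x goes from 1867 toward 8991 by 148; the body runs while x<8991, so iterations = ceil((bound-start)/step)
Step 2: Distance=7124
Step 3: ceil(7124/148)=49

49


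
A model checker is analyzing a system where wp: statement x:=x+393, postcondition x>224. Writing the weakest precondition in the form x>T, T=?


Formula: wp(x:=E, P) = P[E/x] (substitute E for x in postcondition)
Step 1: Postcondition: x>224
Step 2: Substitute x+393 for x: x+393>224
Step 3: Solve for x: x > 224-393 = -169

-169


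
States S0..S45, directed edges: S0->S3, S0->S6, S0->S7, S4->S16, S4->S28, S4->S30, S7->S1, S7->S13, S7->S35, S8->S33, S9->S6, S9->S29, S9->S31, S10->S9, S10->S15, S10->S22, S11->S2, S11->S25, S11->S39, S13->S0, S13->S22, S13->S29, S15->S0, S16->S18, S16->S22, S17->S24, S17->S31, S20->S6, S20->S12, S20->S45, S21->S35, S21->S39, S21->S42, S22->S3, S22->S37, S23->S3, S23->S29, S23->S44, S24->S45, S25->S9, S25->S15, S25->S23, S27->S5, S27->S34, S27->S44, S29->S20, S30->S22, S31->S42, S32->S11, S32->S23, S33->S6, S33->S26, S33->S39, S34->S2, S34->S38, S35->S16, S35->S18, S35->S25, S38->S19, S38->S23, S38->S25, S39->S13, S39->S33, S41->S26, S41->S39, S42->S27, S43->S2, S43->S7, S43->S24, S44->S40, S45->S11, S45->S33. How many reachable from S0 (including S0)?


BFS from S0:
  layer 0: {S0}
  layer 1: {S3, S6, S7}
  layer 2: {S1, S13, S35}
  layer 3: {S16, S18, S22, S25, S29}
  layer 4: {S9, S15, S20, S23, S37}
  layer 5: {S12, S31, S44, S45}
  layer 6: {S11, S33, S40, S42}
  layer 7: {S2, S26, S27, S39}
  layer 8: {S5, S34}
  layer 9: {S38}
  layer 10: {S19}
Reachable set: {S0, S1, S2, S3, S5, S6, S7, S9, S11, S12, S13, S15, S16, S18, S19, S20, S22, S23, S25, S26, S27, S29, S31, S33, S34, S35, S37, S38, S39, S40, S42, S44, S45}
Count = 33

33


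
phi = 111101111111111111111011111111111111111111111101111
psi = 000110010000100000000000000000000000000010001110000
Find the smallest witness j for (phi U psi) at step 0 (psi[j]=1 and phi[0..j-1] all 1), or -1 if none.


(phi U psi) at 0: need smallest j with psi[j]=1 and phi[i]=1 for all i in [0,j).
Scan from step 0:
  step 0: phi=1, psi=0 -> continue
  step 1: phi=1, psi=0 -> continue
  step 2: phi=1, psi=0 -> continue
  step 3: psi=1 and phi held for [0,3) -> witness found
Witness step = 3

3


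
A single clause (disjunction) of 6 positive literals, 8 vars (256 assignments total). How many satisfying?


Step 1: Total=2^8=256
Step 2: Unsat when all 6 false: 2^2=4
Step 3: Sat=256-4=252

252


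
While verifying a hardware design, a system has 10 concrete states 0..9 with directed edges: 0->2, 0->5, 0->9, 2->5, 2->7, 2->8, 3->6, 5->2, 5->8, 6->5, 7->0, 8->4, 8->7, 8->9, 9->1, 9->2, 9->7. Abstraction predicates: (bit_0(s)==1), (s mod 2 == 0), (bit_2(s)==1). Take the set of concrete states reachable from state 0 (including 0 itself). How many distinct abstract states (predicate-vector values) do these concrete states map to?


BFS from 0:
Concrete reachable: {0, 1, 2, 4, 5, 7, 8, 9}
Abstract via predicates (bit_0(s)==1), (s mod 2 == 0), (bit_2(s)==1):
  (0,1,0) <- {0, 2, 8}
  (0,1,1) <- {4}
  (1,0,0) <- {1, 9}
  (1,0,1) <- {5, 7}
Distinct abstract states = 4

4


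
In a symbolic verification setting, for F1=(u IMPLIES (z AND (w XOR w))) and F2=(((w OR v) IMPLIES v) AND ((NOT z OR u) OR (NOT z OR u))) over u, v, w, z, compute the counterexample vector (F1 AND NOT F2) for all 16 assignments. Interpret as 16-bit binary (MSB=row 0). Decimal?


F1 = (u IMPLIES (z AND (w XOR w)))
F2 = (((w OR v) IMPLIES v) AND ((NOT z OR u) OR (NOT z OR u)))
Counterexample to F1=>F2 is where F1=1 and F2=0.
Evaluate each row (bits = u,v,w,z, MSB first):
  row 0 [0000]: F1=1 F2=1 -> F1&~F2 -> 0
  row 1 [0001]: F1=1 F2=0 -> F1&~F2 -> 1
  row 2 [0010]: F1=1 F2=0 -> F1&~F2 -> 1
  row 3 [0011]: F1=1 F2=0 -> F1&~F2 -> 1
  row 4 [0100]: F1=1 F2=1 -> F1&~F2 -> 0
  row 5 [0101]: F1=1 F2=0 -> F1&~F2 -> 1
  row 6 [0110]: F1=1 F2=1 -> F1&~F2 -> 0
  row 7 [0111]: F1=1 F2=0 -> F1&~F2 -> 1
  row 8 [1000]: F1=0 F2=1 -> F1&~F2 -> 0
  row 9 [1001]: F1=0 F2=1 -> F1&~F2 -> 0
  row 10 [1010]: F1=0 F2=0 -> F1&~F2 -> 0
  row 11 [1011]: F1=0 F2=0 -> F1&~F2 -> 0
  row 12 [1100]: F1=0 F2=1 -> F1&~F2 -> 0
  row 13 [1101]: F1=0 F2=1 -> F1&~F2 -> 0
  row 14 [1110]: F1=0 F2=1 -> F1&~F2 -> 0
  row 15 [1111]: F1=0 F2=1 -> F1&~F2 -> 0
Full result column, 4 rows per line (u,v fixed per line; w,z runs 00..11 left to right):
  rows 0-3 [u,v=00]: 0111  = hex 7
  rows 4-7 [u,v=01]: 0101  = hex 5
  rows 8-11 [u,v=10]: 0000  = hex 0
  rows 12-15 [u,v=11]: 0000  = hex 0
Counterexample vector (row 0 .. row 15) = 0111010100000000
Output column grouped in 4s = 0111 0101 0000 0000 = 0x7500
Convert to decimal digit by digit (value = value*16 + digit):
  7 -> 7
  7*16 + 5 = 117
  117*16 + 0 = 1872
  1872*16 + 0 = 29952
Decimal = 29952

29952


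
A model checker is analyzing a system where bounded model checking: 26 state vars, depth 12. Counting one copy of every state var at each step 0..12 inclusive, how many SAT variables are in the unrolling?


BMC unrolls to depth k, creating one copy of each state var for steps 0..k.
Step count = 12 + 1 = 13 (steps 0 through 12)
Vars per step = 26
Total = 26 * 13 = 338

338


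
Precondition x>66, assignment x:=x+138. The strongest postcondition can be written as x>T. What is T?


Formula: sp(P, x:=E) = exists old_x. (x = E[old_x/x]) AND P[old_x/x] (old_x is the value of x before the assignment; eliminate old_x by solving x = E[old_x/x] for old_x)
Step 1: Precondition P: x>66, i.e. old_x > 66
Step 2: Assignment gives x = old_x + 138, so old_x = x - 138
Step 3: Substitute into P: x - 138 > 66
Step 4: Simplify: x > 66+138 = 204

204


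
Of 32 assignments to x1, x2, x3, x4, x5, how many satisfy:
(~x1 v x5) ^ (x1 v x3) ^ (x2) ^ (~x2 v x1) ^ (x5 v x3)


CNF with 5 clauses over 5 vars (32 assignments).
An assignment satisfies CNF iff every clause has >=1 true literal.
Check each row (bits = x1,x2,x3,x4,x5; clause T/F shown):
  row 0 [00000]: clauses=TFFTF -> 0
  row 1 [00001]: clauses=TFFTT -> 0
  row 2 [00010]: clauses=TFFTF -> 0
  row 3 [00011]: clauses=TFFTT -> 0
  row 4 [00100]: clauses=TTFTT -> 0
  row 5 [00101]: clauses=TTFTT -> 0
  row 6 [00110]: clauses=TTFTT -> 0
  row 7 [00111]: clauses=TTFTT -> 0
  row 8 [01000]: clauses=TFTFF -> 0
  row 9 [01001]: clauses=TFTFT -> 0
  row 10 [01010]: clauses=TFTFF -> 0
  row 11 [01011]: clauses=TFTFT -> 0
  row 12 [01100]: clauses=TTTFT -> 0
  row 13 [01101]: clauses=TTTFT -> 0
  row 14 [01110]: clauses=TTTFT -> 0
  row 15 [01111]: clauses=TTTFT -> 0
  row 16 [10000]: clauses=FTFTF -> 0
  row 17 [10001]: clauses=TTFTT -> 0
  row 18 [10010]: clauses=FTFTF -> 0
  row 19 [10011]: clauses=TTFTT -> 0
  row 20 [10100]: clauses=FTFTT -> 0
  row 21 [10101]: clauses=TTFTT -> 0
  row 22 [10110]: clauses=FTFTT -> 0
  row 23 [10111]: clauses=TTFTT -> 0
  row 24 [11000]: clauses=FTTTF -> 0
  row 25 [11001]: clauses=TTTTT -> 1
  row 26 [11010]: clauses=FTTTF -> 0
  row 27 [11011]: clauses=TTTTT -> 1
  row 28 [11100]: clauses=FTTTT -> 0
  row 29 [11101]: clauses=TTTTT -> 1
  row 30 [11110]: clauses=FTTTT -> 0
  row 31 [11111]: clauses=TTTTT -> 1
Full result column, 8 rows per line (x1,x2 fixed per line; x3,x4,x5 runs 000..111 left to right):
  rows 0-7 [x1,x2=00]: 00000000  (ones: 0)
  rows 8-15 [x1,x2=01]: 00000000  (ones: 0)
  rows 16-23 [x1,x2=10]: 00000000  (ones: 0)
  rows 24-31 [x1,x2=11]: 01010101  (ones: 4)
Satisfying assignments = 0+0+0+4 = 4

4


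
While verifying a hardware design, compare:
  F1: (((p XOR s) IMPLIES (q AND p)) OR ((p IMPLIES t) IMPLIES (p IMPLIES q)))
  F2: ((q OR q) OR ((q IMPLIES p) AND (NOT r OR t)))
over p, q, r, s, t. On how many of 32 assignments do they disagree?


F1 = (((p XOR s) IMPLIES (q AND p)) OR ((p IMPLIES t) IMPLIES (p IMPLIES q)))
F2 = ((q OR q) OR ((q IMPLIES p) AND (NOT r OR t)))
Evaluate both on each of 32 rows (bits = p,q,r,s,t):
  row 0 [00000]: F1=1 F2=1 -> 0
  row 1 [00001]: F1=1 F2=1 -> 0
  row 2 [00010]: F1=1 F2=1 -> 0
  row 3 [00011]: F1=1 F2=1 -> 0
  row 4 [00100]: F1=1 F2=0 (differ) -> 1
  row 5 [00101]: F1=1 F2=1 -> 0
  row 6 [00110]: F1=1 F2=0 (differ) -> 1
  row 7 [00111]: F1=1 F2=1 -> 0
  row 8 [01000]: F1=1 F2=1 -> 0
  row 9 [01001]: F1=1 F2=1 -> 0
  row 10 [01010]: F1=1 F2=1 -> 0
  row 11 [01011]: F1=1 F2=1 -> 0
  row 12 [01100]: F1=1 F2=1 -> 0
  row 13 [01101]: F1=1 F2=1 -> 0
  row 14 [01110]: F1=1 F2=1 -> 0
  row 15 [01111]: F1=1 F2=1 -> 0
  row 16 [10000]: F1=1 F2=1 -> 0
  row 17 [10001]: F1=0 F2=1 (differ) -> 1
  row 18 [10010]: F1=1 F2=1 -> 0
  row 19 [10011]: F1=1 F2=1 -> 0
  row 20 [10100]: F1=1 F2=0 (differ) -> 1
  row 21 [10101]: F1=0 F2=1 (differ) -> 1
  row 22 [10110]: F1=1 F2=0 (differ) -> 1
  row 23 [10111]: F1=1 F2=1 -> 0
  row 24 [11000]: F1=1 F2=1 -> 0
  row 25 [11001]: F1=1 F2=1 -> 0
  row 26 [11010]: F1=1 F2=1 -> 0
  row 27 [11011]: F1=1 F2=1 -> 0
  row 28 [11100]: F1=1 F2=1 -> 0
  row 29 [11101]: F1=1 F2=1 -> 0
  row 30 [11110]: F1=1 F2=1 -> 0
  row 31 [11111]: F1=1 F2=1 -> 0
Full result column, 8 rows per line (p,q fixed per line; r,s,t runs 000..111 left to right):
  rows 0-7 [p,q=00]: 00001010  (ones: 2)
  rows 8-15 [p,q=01]: 00000000  (ones: 0)
  rows 16-23 [p,q=10]: 01001110  (ones: 4)
  rows 24-31 [p,q=11]: 00000000  (ones: 0)
Disagreements = 2+0+4+0 = 6

6
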